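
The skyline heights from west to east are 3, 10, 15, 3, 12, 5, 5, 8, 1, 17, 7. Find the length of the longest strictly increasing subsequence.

4

Track the smallest tail for each achievable length (strict):
3 → extends → [3]
10 → extends → [3, 10]
15 → extends → [3, 10, 15]
3 → already a tail → [3, 10, 15]
12 → replaces 15 → [3, 10, 12]
5 → replaces 10 → [3, 5, 12]
5 → already a tail → [3, 5, 12]
8 → replaces 12 → [3, 5, 8]
1 → replaces 3 → [1, 5, 8]
17 → extends → [1, 5, 8, 17]
7 → replaces 8 → [1, 5, 7, 17]
Four tails, so the longest strictly increasing subsequence has length 4 (e.g. 3, 10, 15, 17).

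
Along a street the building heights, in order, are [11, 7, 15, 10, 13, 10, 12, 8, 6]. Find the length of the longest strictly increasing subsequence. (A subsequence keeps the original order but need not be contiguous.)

Let dp[i] be the length of the longest such subsequence ending at index i:
i:      1  2  3  4  5  6  7  8  9
a[i]:  11  7 15 10 13 10 12  8  6
dp:     1  1  2  2  3  2  3  2  1
Maximum dp value is 3.

3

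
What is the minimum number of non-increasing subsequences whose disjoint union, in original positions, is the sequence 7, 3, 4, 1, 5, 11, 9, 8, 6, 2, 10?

Place each on the leftmost legal pile:
7 → new pile 1 (tops now [7])
3 → pile 1 (tops now [3])
4 → new pile 2 (tops now [3, 4])
1 → pile 1 (tops now [1, 4])
5 → new pile 3 (tops now [1, 4, 5])
11 → new pile 4 (tops now [1, 4, 5, 11])
9 → pile 4 (tops now [1, 4, 5, 9])
8 → pile 4 (tops now [1, 4, 5, 8])
6 → pile 4 (tops now [1, 4, 5, 6])
2 → pile 2 (tops now [1, 2, 5, 6])
10 → new pile 5 (tops now [1, 2, 5, 6, 10])
Five piles.

5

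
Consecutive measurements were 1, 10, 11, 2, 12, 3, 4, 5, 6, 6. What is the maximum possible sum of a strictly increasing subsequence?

34

Let S[i] be the best sum of a strictly increasing subsequence ending at i:
i:      1  2  3  4  5  6  7  8  9 10
a[i]:   1 10 11  2 12  3  4  5  6  6
S:      1 11 22  3 34  6 10 15 21 21
Maximum is 34 (e.g. 1 + 10 + 11 + 12).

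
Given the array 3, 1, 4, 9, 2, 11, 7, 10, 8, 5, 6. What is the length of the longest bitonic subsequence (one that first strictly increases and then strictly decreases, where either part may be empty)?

7

inc[i] = longest strictly increasing subsequence ending at i; dec[i] = longest strictly decreasing subsequence starting at i:
i:      1  2  3  4  5  6  7  8  9 10 11
a[i]:   3  1  4  9  2 11  7 10  8  5  6
inc:    1  1  2  3  2  4  3  4  4  3  4
dec:    2  1  2  3  1  4  2  3  2  1  1
Best peak at i=6 (value 11): inc=4, dec=4, length 4+4−1 = 7.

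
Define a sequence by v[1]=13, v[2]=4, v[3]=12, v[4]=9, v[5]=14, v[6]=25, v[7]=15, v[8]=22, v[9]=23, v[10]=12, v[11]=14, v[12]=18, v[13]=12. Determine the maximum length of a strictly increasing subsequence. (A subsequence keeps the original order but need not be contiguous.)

6

Track the smallest tail for each achievable length (strict):
13 → extends → [13]
4 → replaces 13 → [4]
12 → extends → [4, 12]
9 → replaces 12 → [4, 9]
14 → extends → [4, 9, 14]
25 → extends → [4, 9, 14, 25]
15 → replaces 25 → [4, 9, 14, 15]
22 → extends → [4, 9, 14, 15, 22]
23 → extends → [4, 9, 14, 15, 22, 23]
12 → replaces 14 → [4, 9, 12, 15, 22, 23]
14 → replaces 15 → [4, 9, 12, 14, 22, 23]
18 → replaces 22 → [4, 9, 12, 14, 18, 23]
12 → already a tail → [4, 9, 12, 14, 18, 23]
Six tails, so the longest strictly increasing subsequence has length 6 (e.g. 4, 12, 14, 15, 22, 23).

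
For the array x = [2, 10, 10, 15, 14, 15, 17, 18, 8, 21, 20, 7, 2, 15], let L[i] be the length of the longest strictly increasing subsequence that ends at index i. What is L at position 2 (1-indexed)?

dp[i] = 1 + max{dp[j] : j<i, x[j]<x[i]} (or 1 if no such j):
i:      1  2  3  4  5  6  7  8  9 10 11 12 13 14
x[i]:   2 10 10 15 14 15 17 18  8 21 20  7  2 15
dp:     1  2  2  3  3  4  5  6  2  7  7  2  1  4
At index 2 the value is 2.

2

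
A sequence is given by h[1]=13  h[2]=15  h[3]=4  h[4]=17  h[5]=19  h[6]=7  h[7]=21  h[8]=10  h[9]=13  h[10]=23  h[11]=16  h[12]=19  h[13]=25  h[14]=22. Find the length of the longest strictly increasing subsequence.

7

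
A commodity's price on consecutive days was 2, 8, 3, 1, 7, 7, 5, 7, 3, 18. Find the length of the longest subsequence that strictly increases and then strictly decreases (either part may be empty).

5

inc[i] = longest strictly increasing subsequence ending at i; dec[i] = longest strictly decreasing subsequence starting at i:
i:      1  2  3  4  5  6  7  8  9 10
a[i]:   2  8  3  1  7  7  5  7  3 18
inc:    1  2  2  1  3  3  3  4  2  5
dec:    2  4  2  1  3  3  2  2  1  1
Best peak at i=2 (value 8): inc=2, dec=4, length 2+4−1 = 5.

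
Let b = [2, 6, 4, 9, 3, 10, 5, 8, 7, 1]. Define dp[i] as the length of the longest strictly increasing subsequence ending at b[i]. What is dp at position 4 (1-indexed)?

3

dp[i] = 1 + max{dp[j] : j<i, b[j]<b[i]} (or 1 if no such j):
i:      1  2  3  4  5  6  7  8  9 10
b[i]:   2  6  4  9  3 10  5  8  7  1
dp:     1  2  2  3  2  4  3  4  4  1
At index 4 the value is 3.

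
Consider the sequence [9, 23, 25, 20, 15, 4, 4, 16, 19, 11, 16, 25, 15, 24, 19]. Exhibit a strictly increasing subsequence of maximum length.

9, 15, 16, 19, 25

Patience tails give the LIS length; then backtrack through the dp parents:
9 → extends → [9]
23 → extends → [9, 23]
25 → extends → [9, 23, 25]
20 → replaces 23 → [9, 20, 25]
15 → replaces 20 → [9, 15, 25]
4 → replaces 9 → [4, 15, 25]
4 → already a tail → [4, 15, 25]
16 → replaces 25 → [4, 15, 16]
19 → extends → [4, 15, 16, 19]
11 → replaces 15 → [4, 11, 16, 19]
16 → already a tail → [4, 11, 16, 19]
25 → extends → [4, 11, 16, 19, 25]
15 → replaces 16 → [4, 11, 15, 19, 25]
24 → replaces 25 → [4, 11, 15, 19, 24]
19 → already a tail → [4, 11, 15, 19, 24]
Length 5; one witness is 9, 15, 16, 19, 25.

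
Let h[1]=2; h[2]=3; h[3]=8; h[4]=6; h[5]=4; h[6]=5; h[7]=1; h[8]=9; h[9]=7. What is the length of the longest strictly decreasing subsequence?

4

Negate each value so 'decreasing' becomes 'increasing', then run patience tails on the negated sequence:
-2 → extends → [-2]
-3 → replaces -2 → [-3]
-8 → replaces -3 → [-8]
-6 → extends → [-8, -6]
-4 → extends → [-8, -6, -4]
-5 → replaces -4 → [-8, -6, -5]
-1 → extends → [-8, -6, -5, -1]
-9 → replaces -8 → [-9, -6, -5, -1]
-7 → replaces -6 → [-9, -7, -5, -1]
Four tails, so the longest strictly decreasing subsequence of the original has length 4.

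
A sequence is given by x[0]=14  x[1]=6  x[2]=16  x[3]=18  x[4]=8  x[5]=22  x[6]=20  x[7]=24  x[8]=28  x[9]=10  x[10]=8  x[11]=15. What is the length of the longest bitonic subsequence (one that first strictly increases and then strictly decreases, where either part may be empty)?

inc[i] = longest strictly increasing subsequence ending at i; dec[i] = longest strictly decreasing subsequence starting at i:
i:      0  1  2  3  4  5  6  7  8  9 10 11
x[i]:  14  6 16 18  8 22 20 24 28 10  8 15
inc:    1  1  2  3  2  4  4  5  6  3  2  4
dec:    3  1  3  3  1  4  3  3  3  2  1  1
Best peak at i=8 (value 28): inc=6, dec=3, length 6+3−1 = 8.

8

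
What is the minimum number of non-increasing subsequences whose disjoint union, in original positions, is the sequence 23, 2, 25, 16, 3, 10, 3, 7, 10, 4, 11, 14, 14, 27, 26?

7

Place each on the leftmost legal pile:
23 → new pile 1 (tops now [23])
2 → pile 1 (tops now [2])
25 → new pile 2 (tops now [2, 25])
16 → pile 2 (tops now [2, 16])
3 → pile 2 (tops now [2, 3])
10 → new pile 3 (tops now [2, 3, 10])
3 → pile 2 (tops now [2, 3, 10])
7 → pile 3 (tops now [2, 3, 7])
10 → new pile 4 (tops now [2, 3, 7, 10])
4 → pile 3 (tops now [2, 3, 4, 10])
11 → new pile 5 (tops now [2, 3, 4, 10, 11])
14 → new pile 6 (tops now [2, 3, 4, 10, 11, 14])
14 → pile 6 (tops now [2, 3, 4, 10, 11, 14])
27 → new pile 7 (tops now [2, 3, 4, 10, 11, 14, 27])
26 → pile 7 (tops now [2, 3, 4, 10, 11, 14, 26])
Seven piles.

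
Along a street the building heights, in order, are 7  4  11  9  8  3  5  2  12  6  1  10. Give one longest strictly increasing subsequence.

4, 5, 6, 10

Patience tails give the LIS length; then backtrack through the dp parents:
7 → extends → [7]
4 → replaces 7 → [4]
11 → extends → [4, 11]
9 → replaces 11 → [4, 9]
8 → replaces 9 → [4, 8]
3 → replaces 4 → [3, 8]
5 → replaces 8 → [3, 5]
2 → replaces 3 → [2, 5]
12 → extends → [2, 5, 12]
6 → replaces 12 → [2, 5, 6]
1 → replaces 2 → [1, 5, 6]
10 → extends → [1, 5, 6, 10]
Length 4; one witness is 4, 5, 6, 10.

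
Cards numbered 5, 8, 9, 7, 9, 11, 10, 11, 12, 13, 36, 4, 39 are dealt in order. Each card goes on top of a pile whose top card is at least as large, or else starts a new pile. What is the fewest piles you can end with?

9

The minimum number of non-increasing subsequences covering a sequence equals the length of its longest strictly increasing subsequence.
LIS length is 9 (e.g. 5, 8, 9, 10, 11, 12, 13, 36, 39), so 9 piles are needed.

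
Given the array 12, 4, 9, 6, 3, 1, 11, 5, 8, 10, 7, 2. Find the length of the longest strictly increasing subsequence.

4

Track the smallest tail for each achievable length (strict):
12 → extends → [12]
4 → replaces 12 → [4]
9 → extends → [4, 9]
6 → replaces 9 → [4, 6]
3 → replaces 4 → [3, 6]
1 → replaces 3 → [1, 6]
11 → extends → [1, 6, 11]
5 → replaces 6 → [1, 5, 11]
8 → replaces 11 → [1, 5, 8]
10 → extends → [1, 5, 8, 10]
7 → replaces 8 → [1, 5, 7, 10]
2 → replaces 5 → [1, 2, 7, 10]
Four tails, so the longest strictly increasing subsequence has length 4 (e.g. 4, 6, 8, 10).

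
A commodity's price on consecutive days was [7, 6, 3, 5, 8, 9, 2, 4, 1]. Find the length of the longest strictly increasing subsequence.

4

Let dp[i] be the length of the longest such subsequence ending at index i:
i:     1 2 3 4 5 6 7 8 9
a[i]:  7 6 3 5 8 9 2 4 1
dp:    1 1 1 2 3 4 1 2 1
Maximum dp value is 4.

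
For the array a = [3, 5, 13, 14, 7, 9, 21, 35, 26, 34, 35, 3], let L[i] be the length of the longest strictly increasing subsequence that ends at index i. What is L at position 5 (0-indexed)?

dp[i] = 1 + max{dp[j] : j<i, a[j]<a[i]} (or 1 if no such j):
i:      0  1  2  3  4  5  6  7  8  9 10 11
a[i]:   3  5 13 14  7  9 21 35 26 34 35  3
dp:     1  2  3  4  3  4  5  6  6  7  8  1
At index 5 the value is 4.

4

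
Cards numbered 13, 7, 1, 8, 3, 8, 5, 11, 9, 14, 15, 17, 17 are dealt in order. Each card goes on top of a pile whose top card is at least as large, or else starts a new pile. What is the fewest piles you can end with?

7

Place each on the leftmost legal pile:
13 → new pile 1 (tops now [13])
7 → pile 1 (tops now [7])
1 → pile 1 (tops now [1])
8 → new pile 2 (tops now [1, 8])
3 → pile 2 (tops now [1, 3])
8 → new pile 3 (tops now [1, 3, 8])
5 → pile 3 (tops now [1, 3, 5])
11 → new pile 4 (tops now [1, 3, 5, 11])
9 → pile 4 (tops now [1, 3, 5, 9])
14 → new pile 5 (tops now [1, 3, 5, 9, 14])
15 → new pile 6 (tops now [1, 3, 5, 9, 14, 15])
17 → new pile 7 (tops now [1, 3, 5, 9, 14, 15, 17])
17 → pile 7 (tops now [1, 3, 5, 9, 14, 15, 17])
Seven piles.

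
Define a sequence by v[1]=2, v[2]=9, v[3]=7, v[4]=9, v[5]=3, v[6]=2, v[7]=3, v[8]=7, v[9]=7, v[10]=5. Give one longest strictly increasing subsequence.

2, 7, 9

Patience tails give the LIS length; then backtrack through the dp parents:
2 → extends → [2]
9 → extends → [2, 9]
7 → replaces 9 → [2, 7]
9 → extends → [2, 7, 9]
3 → replaces 7 → [2, 3, 9]
2 → already a tail → [2, 3, 9]
3 → already a tail → [2, 3, 9]
7 → replaces 9 → [2, 3, 7]
7 → already a tail → [2, 3, 7]
5 → replaces 7 → [2, 3, 5]
Length 3; one witness is 2, 7, 9.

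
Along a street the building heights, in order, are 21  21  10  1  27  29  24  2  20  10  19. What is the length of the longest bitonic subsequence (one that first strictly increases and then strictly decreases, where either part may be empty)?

6

inc[i] = longest strictly increasing subsequence ending at i; dec[i] = longest strictly decreasing subsequence starting at i:
i:      1  2  3  4  5  6  7  8  9 10 11
a[i]:  21 21 10  1 27 29 24  2 20 10 19
inc:    1  1  1  1  2  3  2  2  3  3  4
dec:    3  3  2  1  4  4  3  1  2  1  1
Best peak at i=6 (value 29): inc=3, dec=4, length 3+4−1 = 6.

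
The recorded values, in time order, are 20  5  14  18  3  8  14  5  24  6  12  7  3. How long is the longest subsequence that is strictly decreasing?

6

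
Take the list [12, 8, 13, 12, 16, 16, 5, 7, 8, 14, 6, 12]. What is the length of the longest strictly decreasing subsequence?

4

Let dp[i] be the longest strictly decreasing subsequence ending at i:
i:      1  2  3  4  5  6  7  8  9 10 11 12
a[i]:  12  8 13 12 16 16  5  7  8 14  6 12
dp:     1  2  1  2  1  1  3  3  3  2  4  3
Maximum is 4.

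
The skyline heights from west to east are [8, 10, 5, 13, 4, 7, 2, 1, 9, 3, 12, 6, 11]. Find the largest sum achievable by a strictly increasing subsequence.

33

Let S[i] be the best sum of a strictly increasing subsequence ending at i:
i:      1  2  3  4  5  6  7  8  9 10 11 12 13
a[i]:   8 10  5 13  4  7  2  1  9  3 12  6 11
S:      8 18  5 31  4 12  2  1 21  5 33 11 32
Maximum is 33 (e.g. 5 + 7 + 9 + 12).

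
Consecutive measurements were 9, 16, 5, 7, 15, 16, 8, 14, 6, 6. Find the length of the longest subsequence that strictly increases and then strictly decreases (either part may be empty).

inc[i] = longest strictly increasing subsequence ending at i; dec[i] = longest strictly decreasing subsequence starting at i:
i:      1  2  3  4  5  6  7  8  9 10
a[i]:   9 16  5  7 15 16  8 14  6  6
inc:    1  2  1  2  3  4  3  4  2  2
dec:    3  4  1  2  3  3  2  2  1  1
Best peak at i=6 (value 16): inc=4, dec=3, length 4+3−1 = 6.

6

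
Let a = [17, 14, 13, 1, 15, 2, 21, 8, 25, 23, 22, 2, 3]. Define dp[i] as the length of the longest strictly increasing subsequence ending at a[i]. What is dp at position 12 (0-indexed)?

3

dp[i] = 1 + max{dp[j] : j<i, a[j]<a[i]} (or 1 if no such j):
i:      0  1  2  3  4  5  6  7  8  9 10 11 12
a[i]:  17 14 13  1 15  2 21  8 25 23 22  2  3
dp:     1  1  1  1  2  2  3  3  4  4  4  2  3
At index 12 the value is 3.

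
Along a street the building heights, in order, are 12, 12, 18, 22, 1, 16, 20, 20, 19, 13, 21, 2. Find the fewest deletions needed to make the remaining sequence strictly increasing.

8

Fewest deletions = n − (longest strictly increasing subsequence).
i:      1  2  3  4  5  6  7  8  9 10 11 12
a[i]:  12 12 18 22  1 16 20 20 19 13 21  2
dp:     1  1  2  3  1  2  3  3  3  2  4  2
max dp = 4, so deletions = 12 − 4 = 8.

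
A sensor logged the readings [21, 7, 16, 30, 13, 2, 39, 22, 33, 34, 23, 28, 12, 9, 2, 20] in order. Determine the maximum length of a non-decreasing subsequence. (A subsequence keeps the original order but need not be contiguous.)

5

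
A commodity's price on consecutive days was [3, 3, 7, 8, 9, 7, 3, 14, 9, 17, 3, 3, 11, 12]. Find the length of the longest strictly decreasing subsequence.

Let dp[i] be the longest strictly decreasing subsequence ending at i:
i:      1  2  3  4  5  6  7  8  9 10 11 12 13 14
a[i]:   3  3  7  8  9  7  3 14  9 17  3  3 11 12
dp:     1  1  1  1  1  2  3  1  2  1  3  3  2  2
Maximum is 3.

3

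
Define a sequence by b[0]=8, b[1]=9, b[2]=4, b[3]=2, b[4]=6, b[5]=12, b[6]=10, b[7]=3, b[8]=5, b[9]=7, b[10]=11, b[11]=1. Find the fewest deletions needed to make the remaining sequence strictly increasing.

Fewest deletions = n − (longest strictly increasing subsequence).
Patience tails:
8 → extends → [8]
9 → extends → [8, 9]
4 → replaces 8 → [4, 9]
2 → replaces 4 → [2, 9]
6 → replaces 9 → [2, 6]
12 → extends → [2, 6, 12]
10 → replaces 12 → [2, 6, 10]
3 → replaces 6 → [2, 3, 10]
5 → replaces 10 → [2, 3, 5]
7 → extends → [2, 3, 5, 7]
11 → extends → [2, 3, 5, 7, 11]
1 → replaces 2 → [1, 3, 5, 7, 11]
Longest strictly increasing subsequence has length 5, so deletions = 12 − 5 = 7.

7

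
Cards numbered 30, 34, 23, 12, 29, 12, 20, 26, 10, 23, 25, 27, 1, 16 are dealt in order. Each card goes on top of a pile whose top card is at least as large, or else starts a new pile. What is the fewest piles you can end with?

5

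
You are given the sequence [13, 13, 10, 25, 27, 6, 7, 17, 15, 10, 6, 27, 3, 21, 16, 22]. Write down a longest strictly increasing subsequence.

6, 7, 17, 21, 22

Patience tails give the LIS length; then backtrack through the dp parents:
13 → extends → [13]
13 → already a tail → [13]
10 → replaces 13 → [10]
25 → extends → [10, 25]
27 → extends → [10, 25, 27]
6 → replaces 10 → [6, 25, 27]
7 → replaces 25 → [6, 7, 27]
17 → replaces 27 → [6, 7, 17]
15 → replaces 17 → [6, 7, 15]
10 → replaces 15 → [6, 7, 10]
6 → already a tail → [6, 7, 10]
27 → extends → [6, 7, 10, 27]
3 → replaces 6 → [3, 7, 10, 27]
21 → replaces 27 → [3, 7, 10, 21]
16 → replaces 21 → [3, 7, 10, 16]
22 → extends → [3, 7, 10, 16, 22]
Length 5; one witness is 6, 7, 17, 21, 22.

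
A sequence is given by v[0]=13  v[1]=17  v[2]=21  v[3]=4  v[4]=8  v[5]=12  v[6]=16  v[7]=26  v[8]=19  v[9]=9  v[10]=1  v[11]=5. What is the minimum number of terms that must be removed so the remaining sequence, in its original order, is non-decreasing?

Fewest deletions = n − (longest non-decreasing subsequence).
Patience tails:
13 → extends → [13]
17 → extends → [13, 17]
21 → extends → [13, 17, 21]
4 → replaces 13 → [4, 17, 21]
8 → replaces 17 → [4, 8, 21]
12 → replaces 21 → [4, 8, 12]
16 → extends → [4, 8, 12, 16]
26 → extends → [4, 8, 12, 16, 26]
19 → replaces 26 → [4, 8, 12, 16, 19]
9 → replaces 12 → [4, 8, 9, 16, 19]
1 → replaces 4 → [1, 8, 9, 16, 19]
5 → replaces 8 → [1, 5, 9, 16, 19]
Longest non-decreasing subsequence has length 5, so deletions = 12 − 5 = 7.

7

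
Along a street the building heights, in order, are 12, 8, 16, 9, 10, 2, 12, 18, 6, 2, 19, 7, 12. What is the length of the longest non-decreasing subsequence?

6

Track the smallest tail for each achievable length (allowing ties):
12 → extends → [12]
8 → replaces 12 → [8]
16 → extends → [8, 16]
9 → replaces 16 → [8, 9]
10 → extends → [8, 9, 10]
2 → replaces 8 → [2, 9, 10]
12 → extends → [2, 9, 10, 12]
18 → extends → [2, 9, 10, 12, 18]
6 → replaces 9 → [2, 6, 10, 12, 18]
2 → replaces 6 → [2, 2, 10, 12, 18]
19 → extends → [2, 2, 10, 12, 18, 19]
7 → replaces 10 → [2, 2, 7, 12, 18, 19]
12 → replaces 18 → [2, 2, 7, 12, 12, 19]
Six tails, so the longest non-decreasing subsequence has length 6 (e.g. 8, 9, 10, 12, 18, 19).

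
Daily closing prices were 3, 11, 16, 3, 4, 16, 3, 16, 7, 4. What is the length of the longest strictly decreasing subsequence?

3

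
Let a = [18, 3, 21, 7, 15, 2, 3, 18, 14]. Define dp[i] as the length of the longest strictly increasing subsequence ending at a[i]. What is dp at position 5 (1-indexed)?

3

dp[i] = 1 + max{dp[j] : j<i, a[j]<a[i]} (or 1 if no such j):
i:      1  2  3  4  5  6  7  8  9
a[i]:  18  3 21  7 15  2  3 18 14
dp:     1  1  2  2  3  1  2  4  3
At index 5 the value is 3.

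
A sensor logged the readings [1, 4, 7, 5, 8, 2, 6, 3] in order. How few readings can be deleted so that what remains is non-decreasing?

Fewest deletions = n − (longest non-decreasing subsequence).
i:     1 2 3 4 5 6 7 8
a[i]:  1 4 7 5 8 2 6 3
dp:    1 2 3 3 4 2 4 3
max dp = 4, so deletions = 8 − 4 = 4.

4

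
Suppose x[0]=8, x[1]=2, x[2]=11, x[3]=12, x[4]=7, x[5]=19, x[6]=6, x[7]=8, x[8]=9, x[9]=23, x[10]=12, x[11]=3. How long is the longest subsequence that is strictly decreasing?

4

Let dp[i] be the longest strictly decreasing subsequence ending at i:
i:      0  1  2  3  4  5  6  7  8  9 10 11
x[i]:   8  2 11 12  7 19  6  8  9 23 12  3
dp:     1  2  1  1  2  1  3  2  2  1  2  4
Maximum is 4.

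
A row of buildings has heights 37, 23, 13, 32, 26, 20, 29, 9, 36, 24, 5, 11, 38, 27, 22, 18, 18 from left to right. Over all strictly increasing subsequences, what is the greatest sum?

Let S[i] be the best sum of a strictly increasing subsequence ending at i:
i:       1   2   3   4   5   6   7   8   9  10  11  12  13  14  15  16  17
a[i]:   37  23  13  32  26  20  29   9  36  24   5  11  38  27  22  18  18
S:      37  23  13  55  49  33  78   9 114  57   5  20 152  84  55  38  38
Maximum is 152 (e.g. 23 + 26 + 29 + 36 + 38).

152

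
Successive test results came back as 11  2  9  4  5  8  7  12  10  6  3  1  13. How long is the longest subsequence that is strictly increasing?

Track the smallest tail for each achievable length (strict):
11 → extends → [11]
2 → replaces 11 → [2]
9 → extends → [2, 9]
4 → replaces 9 → [2, 4]
5 → extends → [2, 4, 5]
8 → extends → [2, 4, 5, 8]
7 → replaces 8 → [2, 4, 5, 7]
12 → extends → [2, 4, 5, 7, 12]
10 → replaces 12 → [2, 4, 5, 7, 10]
6 → replaces 7 → [2, 4, 5, 6, 10]
3 → replaces 4 → [2, 3, 5, 6, 10]
1 → replaces 2 → [1, 3, 5, 6, 10]
13 → extends → [1, 3, 5, 6, 10, 13]
Six tails, so the longest strictly increasing subsequence has length 6 (e.g. 2, 4, 5, 8, 12, 13).

6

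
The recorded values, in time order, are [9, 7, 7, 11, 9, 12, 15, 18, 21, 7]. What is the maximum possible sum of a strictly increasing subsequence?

86

Let S[i] be the best sum of a strictly increasing subsequence ending at i:
i:      1  2  3  4  5  6  7  8  9 10
a[i]:   9  7  7 11  9 12 15 18 21  7
S:      9  7  7 20 16 32 47 65 86  7
Maximum is 86 (e.g. 9 + 11 + 12 + 15 + 18 + 21).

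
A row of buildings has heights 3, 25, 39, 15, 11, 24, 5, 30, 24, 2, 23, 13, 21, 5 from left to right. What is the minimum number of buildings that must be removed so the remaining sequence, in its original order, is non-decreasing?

10

Fewest deletions = n − (longest non-decreasing subsequence).
i:      1  2  3  4  5  6  7  8  9 10 11 12 13 14
a[i]:   3 25 39 15 11 24  5 30 24  2 23 13 21  5
dp:     1  2  3  2  2  3  2  4  4  1  3  3  4  3
max dp = 4, so deletions = 14 − 4 = 10.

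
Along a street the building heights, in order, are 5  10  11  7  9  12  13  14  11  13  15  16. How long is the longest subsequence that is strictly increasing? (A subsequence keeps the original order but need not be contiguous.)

8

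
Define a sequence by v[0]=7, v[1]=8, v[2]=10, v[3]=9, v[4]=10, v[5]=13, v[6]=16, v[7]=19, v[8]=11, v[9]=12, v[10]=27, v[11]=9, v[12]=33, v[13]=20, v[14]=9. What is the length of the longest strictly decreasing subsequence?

3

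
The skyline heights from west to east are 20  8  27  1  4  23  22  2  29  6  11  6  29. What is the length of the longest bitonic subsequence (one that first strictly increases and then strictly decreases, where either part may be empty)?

6

inc[i] = longest strictly increasing subsequence ending at i; dec[i] = longest strictly decreasing subsequence starting at i:
i:      1  2  3  4  5  6  7  8  9 10 11 12 13
a[i]:  20  8 27  1  4 23 22  2 29  6 11  6 29
inc:    1  1  2  1  2  3  3  2  4  3  4  3  5
dec:    4  3  5  1  2  4  3  1  3  1  2  1  1
Best peak at i=3 (value 27): inc=2, dec=5, length 2+5−1 = 6.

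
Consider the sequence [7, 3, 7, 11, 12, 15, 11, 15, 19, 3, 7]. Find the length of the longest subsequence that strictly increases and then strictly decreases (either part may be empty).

inc[i] = longest strictly increasing subsequence ending at i; dec[i] = longest strictly decreasing subsequence starting at i:
i:      1  2  3  4  5  6  7  8  9 10 11
a[i]:   7  3  7 11 12 15 11 15 19  3  7
inc:    1  1  2  3  4  5  3  5  6  1  2
dec:    2  1  2  2  3  3  2  2  2  1  1
Best peak at i=6 (value 15): inc=5, dec=3, length 5+3−1 = 7.

7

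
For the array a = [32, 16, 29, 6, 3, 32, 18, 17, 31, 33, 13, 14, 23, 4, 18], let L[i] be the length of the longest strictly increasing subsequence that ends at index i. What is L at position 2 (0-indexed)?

dp[i] = 1 + max{dp[j] : j<i, a[j]<a[i]} (or 1 if no such j):
i:      0  1  2  3  4  5  6  7  8  9 10 11 12 13 14
a[i]:  32 16 29  6  3 32 18 17 31 33 13 14 23  4 18
dp:     1  1  2  1  1  3  2  2  3  4  2  3  4  2  4
At index 2 the value is 2.

2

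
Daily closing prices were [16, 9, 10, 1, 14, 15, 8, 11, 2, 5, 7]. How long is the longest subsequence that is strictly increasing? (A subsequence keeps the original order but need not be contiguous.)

4

Let dp[i] be the length of the longest such subsequence ending at index i:
i:      1  2  3  4  5  6  7  8  9 10 11
a[i]:  16  9 10  1 14 15  8 11  2  5  7
dp:     1  1  2  1  3  4  2  3  2  3  4
Maximum dp value is 4.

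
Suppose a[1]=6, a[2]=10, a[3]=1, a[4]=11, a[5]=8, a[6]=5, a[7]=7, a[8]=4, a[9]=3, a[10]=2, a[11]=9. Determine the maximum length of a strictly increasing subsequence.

Track the smallest tail for each achievable length (strict):
6 → extends → [6]
10 → extends → [6, 10]
1 → replaces 6 → [1, 10]
11 → extends → [1, 10, 11]
8 → replaces 10 → [1, 8, 11]
5 → replaces 8 → [1, 5, 11]
7 → replaces 11 → [1, 5, 7]
4 → replaces 5 → [1, 4, 7]
3 → replaces 4 → [1, 3, 7]
2 → replaces 3 → [1, 2, 7]
9 → extends → [1, 2, 7, 9]
Four tails, so the longest strictly increasing subsequence has length 4 (e.g. 1, 5, 7, 9).

4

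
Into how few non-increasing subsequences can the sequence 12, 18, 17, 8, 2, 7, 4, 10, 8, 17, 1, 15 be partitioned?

Place each on the leftmost legal pile:
12 → new pile 1 (tops now [12])
18 → new pile 2 (tops now [12, 18])
17 → pile 2 (tops now [12, 17])
8 → pile 1 (tops now [8, 17])
2 → pile 1 (tops now [2, 17])
7 → pile 2 (tops now [2, 7])
4 → pile 2 (tops now [2, 4])
10 → new pile 3 (tops now [2, 4, 10])
8 → pile 3 (tops now [2, 4, 8])
17 → new pile 4 (tops now [2, 4, 8, 17])
1 → pile 1 (tops now [1, 4, 8, 17])
15 → pile 4 (tops now [1, 4, 8, 15])
Four piles.

4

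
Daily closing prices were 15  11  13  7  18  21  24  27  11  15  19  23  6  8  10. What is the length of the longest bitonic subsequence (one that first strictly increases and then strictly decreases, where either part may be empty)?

inc[i] = longest strictly increasing subsequence ending at i; dec[i] = longest strictly decreasing subsequence starting at i:
i:      1  2  3  4  5  6  7  8  9 10 11 12 13 14 15
a[i]:  15 11 13  7 18 21 24 27 11 15 19 23  6  8 10
inc:    1  1  2  1  3  4  5  6  2  3  4  5  1  2  3
dec:    4  3  3  2  3  3  3  3  2  2  2  2  1  1  1
Best peak at i=8 (value 27): inc=6, dec=3, length 6+3−1 = 8.

8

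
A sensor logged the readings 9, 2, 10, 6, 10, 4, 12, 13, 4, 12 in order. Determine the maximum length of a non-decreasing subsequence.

5

Track the smallest tail for each achievable length (allowing ties):
9 → extends → [9]
2 → replaces 9 → [2]
10 → extends → [2, 10]
6 → replaces 10 → [2, 6]
10 → extends → [2, 6, 10]
4 → replaces 6 → [2, 4, 10]
12 → extends → [2, 4, 10, 12]
13 → extends → [2, 4, 10, 12, 13]
4 → replaces 10 → [2, 4, 4, 12, 13]
12 → replaces 13 → [2, 4, 4, 12, 12]
Five tails, so the longest non-decreasing subsequence has length 5 (e.g. 9, 10, 10, 12, 13).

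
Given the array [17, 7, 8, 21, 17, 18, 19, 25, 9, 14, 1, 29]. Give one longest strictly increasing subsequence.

7, 8, 17, 18, 19, 25, 29

Patience tails give the LIS length; then backtrack through the dp parents:
17 → extends → [17]
7 → replaces 17 → [7]
8 → extends → [7, 8]
21 → extends → [7, 8, 21]
17 → replaces 21 → [7, 8, 17]
18 → extends → [7, 8, 17, 18]
19 → extends → [7, 8, 17, 18, 19]
25 → extends → [7, 8, 17, 18, 19, 25]
9 → replaces 17 → [7, 8, 9, 18, 19, 25]
14 → replaces 18 → [7, 8, 9, 14, 19, 25]
1 → replaces 7 → [1, 8, 9, 14, 19, 25]
29 → extends → [1, 8, 9, 14, 19, 25, 29]
Length 7; one witness is 7, 8, 17, 18, 19, 25, 29.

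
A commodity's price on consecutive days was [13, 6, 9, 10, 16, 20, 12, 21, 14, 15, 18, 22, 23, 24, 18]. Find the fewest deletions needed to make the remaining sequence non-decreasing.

Fewest deletions = n − (longest non-decreasing subsequence).
Patience tails:
13 → extends → [13]
6 → replaces 13 → [6]
9 → extends → [6, 9]
10 → extends → [6, 9, 10]
16 → extends → [6, 9, 10, 16]
20 → extends → [6, 9, 10, 16, 20]
12 → replaces 16 → [6, 9, 10, 12, 20]
21 → extends → [6, 9, 10, 12, 20, 21]
14 → replaces 20 → [6, 9, 10, 12, 14, 21]
15 → replaces 21 → [6, 9, 10, 12, 14, 15]
18 → extends → [6, 9, 10, 12, 14, 15, 18]
22 → extends → [6, 9, 10, 12, 14, 15, 18, 22]
23 → extends → [6, 9, 10, 12, 14, 15, 18, 22, 23]
24 → extends → [6, 9, 10, 12, 14, 15, 18, 22, 23, 24]
18 → replaces 22 → [6, 9, 10, 12, 14, 15, 18, 18, 23, 24]
Longest non-decreasing subsequence has length 10, so deletions = 15 − 10 = 5.

5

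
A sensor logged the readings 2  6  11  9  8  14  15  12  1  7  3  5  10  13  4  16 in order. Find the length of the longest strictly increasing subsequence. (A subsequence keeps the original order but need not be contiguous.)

Track the smallest tail for each achievable length (strict):
2 → extends → [2]
6 → extends → [2, 6]
11 → extends → [2, 6, 11]
9 → replaces 11 → [2, 6, 9]
8 → replaces 9 → [2, 6, 8]
14 → extends → [2, 6, 8, 14]
15 → extends → [2, 6, 8, 14, 15]
12 → replaces 14 → [2, 6, 8, 12, 15]
1 → replaces 2 → [1, 6, 8, 12, 15]
7 → replaces 8 → [1, 6, 7, 12, 15]
3 → replaces 6 → [1, 3, 7, 12, 15]
5 → replaces 7 → [1, 3, 5, 12, 15]
10 → replaces 12 → [1, 3, 5, 10, 15]
13 → replaces 15 → [1, 3, 5, 10, 13]
4 → replaces 5 → [1, 3, 4, 10, 13]
16 → extends → [1, 3, 4, 10, 13, 16]
Six tails, so the longest strictly increasing subsequence has length 6 (e.g. 2, 6, 11, 14, 15, 16).

6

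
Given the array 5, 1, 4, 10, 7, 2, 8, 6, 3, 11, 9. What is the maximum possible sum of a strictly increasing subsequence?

31

Let S[i] be the best sum of a strictly increasing subsequence ending at i:
i:      1  2  3  4  5  6  7  8  9 10 11
a[i]:   5  1  4 10  7  2  8  6  3 11  9
S:      5  1  5 15 12  3 20 11  6 31 29
Maximum is 31 (e.g. 1 + 4 + 7 + 8 + 11).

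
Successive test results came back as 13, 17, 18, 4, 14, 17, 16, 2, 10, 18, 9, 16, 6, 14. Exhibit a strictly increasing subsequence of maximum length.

13, 14, 17, 18

Patience tails give the LIS length; then backtrack through the dp parents:
13 → extends → [13]
17 → extends → [13, 17]
18 → extends → [13, 17, 18]
4 → replaces 13 → [4, 17, 18]
14 → replaces 17 → [4, 14, 18]
17 → replaces 18 → [4, 14, 17]
16 → replaces 17 → [4, 14, 16]
2 → replaces 4 → [2, 14, 16]
10 → replaces 14 → [2, 10, 16]
18 → extends → [2, 10, 16, 18]
9 → replaces 10 → [2, 9, 16, 18]
16 → already a tail → [2, 9, 16, 18]
6 → replaces 9 → [2, 6, 16, 18]
14 → replaces 16 → [2, 6, 14, 18]
Length 4; one witness is 13, 14, 17, 18.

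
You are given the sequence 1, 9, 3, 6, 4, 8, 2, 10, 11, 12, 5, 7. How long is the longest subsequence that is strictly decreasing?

Negate each value so 'decreasing' becomes 'increasing', then run patience tails on the negated sequence:
-1 → extends → [-1]
-9 → replaces -1 → [-9]
-3 → extends → [-9, -3]
-6 → replaces -3 → [-9, -6]
-4 → extends → [-9, -6, -4]
-8 → replaces -6 → [-9, -8, -4]
-2 → extends → [-9, -8, -4, -2]
-10 → replaces -9 → [-10, -8, -4, -2]
-11 → replaces -10 → [-11, -8, -4, -2]
-12 → replaces -11 → [-12, -8, -4, -2]
-5 → replaces -4 → [-12, -8, -5, -2]
-7 → replaces -5 → [-12, -8, -7, -2]
Four tails, so the longest strictly decreasing subsequence of the original has length 4.

4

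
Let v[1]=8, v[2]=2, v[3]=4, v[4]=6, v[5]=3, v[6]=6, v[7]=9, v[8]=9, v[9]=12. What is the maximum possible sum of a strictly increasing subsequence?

Let S[i] be the best sum of a strictly increasing subsequence ending at i:
i:      1  2  3  4  5  6  7  8  9
v[i]:   8  2  4  6  3  6  9  9 12
S:      8  2  6 12  5 12 21 21 33
Maximum is 33 (e.g. 2 + 4 + 6 + 9 + 12).

33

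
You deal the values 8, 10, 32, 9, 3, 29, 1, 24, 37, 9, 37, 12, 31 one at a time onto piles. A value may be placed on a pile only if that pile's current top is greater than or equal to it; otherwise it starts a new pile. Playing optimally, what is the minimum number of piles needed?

The minimum number of non-increasing subsequences covering a sequence equals the length of its longest strictly increasing subsequence.
LIS length is 4 (e.g. 8, 10, 32, 37), so 4 piles are needed.

4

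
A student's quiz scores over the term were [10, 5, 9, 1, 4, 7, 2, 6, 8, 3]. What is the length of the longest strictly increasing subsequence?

Track the smallest tail for each achievable length (strict):
10 → extends → [10]
5 → replaces 10 → [5]
9 → extends → [5, 9]
1 → replaces 5 → [1, 9]
4 → replaces 9 → [1, 4]
7 → extends → [1, 4, 7]
2 → replaces 4 → [1, 2, 7]
6 → replaces 7 → [1, 2, 6]
8 → extends → [1, 2, 6, 8]
3 → replaces 6 → [1, 2, 3, 8]
Four tails, so the longest strictly increasing subsequence has length 4 (e.g. 1, 4, 7, 8).

4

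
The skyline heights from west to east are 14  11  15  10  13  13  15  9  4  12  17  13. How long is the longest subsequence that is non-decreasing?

Let dp[i] be the length of the longest such subsequence ending at index i:
i:      1  2  3  4  5  6  7  8  9 10 11 12
a[i]:  14 11 15 10 13 13 15  9  4 12 17 13
dp:     1  1  2  1  2  3  4  1  1  2  5  4
Maximum dp value is 5.

5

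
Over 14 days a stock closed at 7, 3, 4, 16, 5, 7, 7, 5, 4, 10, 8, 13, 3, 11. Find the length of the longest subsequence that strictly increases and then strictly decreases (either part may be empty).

inc[i] = longest strictly increasing subsequence ending at i; dec[i] = longest strictly decreasing subsequence starting at i:
i:      1  2  3  4  5  6  7  8  9 10 11 12 13 14
a[i]:   7  3  4 16  5  7  7  5  4 10  8 13  3 11
inc:    1  1  2  3  3  4  4  3  2  5  5  6  1  6
dec:    4  1  2  5  3  4  4  3  2  3  2  2  1  1
Best peak at i=4 (value 16): inc=3, dec=5, length 3+5−1 = 7.

7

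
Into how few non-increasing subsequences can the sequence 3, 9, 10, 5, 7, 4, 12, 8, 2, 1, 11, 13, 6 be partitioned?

6

Place each on the leftmost legal pile:
3 → new pile 1 (tops now [3])
9 → new pile 2 (tops now [3, 9])
10 → new pile 3 (tops now [3, 9, 10])
5 → pile 2 (tops now [3, 5, 10])
7 → pile 3 (tops now [3, 5, 7])
4 → pile 2 (tops now [3, 4, 7])
12 → new pile 4 (tops now [3, 4, 7, 12])
8 → pile 4 (tops now [3, 4, 7, 8])
2 → pile 1 (tops now [2, 4, 7, 8])
1 → pile 1 (tops now [1, 4, 7, 8])
11 → new pile 5 (tops now [1, 4, 7, 8, 11])
13 → new pile 6 (tops now [1, 4, 7, 8, 11, 13])
6 → pile 3 (tops now [1, 4, 6, 8, 11, 13])
Six piles.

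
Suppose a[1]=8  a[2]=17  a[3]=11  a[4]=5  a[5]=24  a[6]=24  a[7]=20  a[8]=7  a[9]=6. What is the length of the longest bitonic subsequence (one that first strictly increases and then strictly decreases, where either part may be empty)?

6

inc[i] = longest strictly increasing subsequence ending at i; dec[i] = longest strictly decreasing subsequence starting at i:
i:      1  2  3  4  5  6  7  8  9
a[i]:   8 17 11  5 24 24 20  7  6
inc:    1  2  2  1  3  3  3  2  2
dec:    3  4  3  1  4  4  3  2  1
Best peak at i=5 (value 24): inc=3, dec=4, length 3+4−1 = 6.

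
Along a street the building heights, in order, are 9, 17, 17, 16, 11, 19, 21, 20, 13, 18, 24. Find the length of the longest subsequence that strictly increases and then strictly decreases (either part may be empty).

inc[i] = longest strictly increasing subsequence ending at i; dec[i] = longest strictly decreasing subsequence starting at i:
i:      1  2  3  4  5  6  7  8  9 10 11
a[i]:   9 17 17 16 11 19 21 20 13 18 24
inc:    1  2  2  2  2  3  4  4  3  4  5
dec:    1  3  3  2  1  2  3  2  1  1  1
Best peak at i=7 (value 21): inc=4, dec=3, length 4+3−1 = 6.

6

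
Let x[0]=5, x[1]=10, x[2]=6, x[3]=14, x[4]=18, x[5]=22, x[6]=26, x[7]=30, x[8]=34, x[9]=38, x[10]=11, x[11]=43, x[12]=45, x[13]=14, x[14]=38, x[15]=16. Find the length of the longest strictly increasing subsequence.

Track the smallest tail for each achievable length (strict):
5 → extends → [5]
10 → extends → [5, 10]
6 → replaces 10 → [5, 6]
14 → extends → [5, 6, 14]
18 → extends → [5, 6, 14, 18]
22 → extends → [5, 6, 14, 18, 22]
26 → extends → [5, 6, 14, 18, 22, 26]
30 → extends → [5, 6, 14, 18, 22, 26, 30]
34 → extends → [5, 6, 14, 18, 22, 26, 30, 34]
38 → extends → [5, 6, 14, 18, 22, 26, 30, 34, 38]
11 → replaces 14 → [5, 6, 11, 18, 22, 26, 30, 34, 38]
43 → extends → [5, 6, 11, 18, 22, 26, 30, 34, 38, 43]
45 → extends → [5, 6, 11, 18, 22, 26, 30, 34, 38, 43, 45]
14 → replaces 18 → [5, 6, 11, 14, 22, 26, 30, 34, 38, 43, 45]
38 → already a tail → [5, 6, 11, 14, 22, 26, 30, 34, 38, 43, 45]
16 → replaces 22 → [5, 6, 11, 14, 16, 26, 30, 34, 38, 43, 45]
Eleven tails, so the longest strictly increasing subsequence has length 11 (e.g. 5, 10, 14, 18, 22, 26, 30, 34, 38, 43, 45).

11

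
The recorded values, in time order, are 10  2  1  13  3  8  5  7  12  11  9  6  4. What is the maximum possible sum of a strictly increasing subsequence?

29

Let S[i] be the best sum of a strictly increasing subsequence ending at i:
i:      1  2  3  4  5  6  7  8  9 10 11 12 13
a[i]:  10  2  1 13  3  8  5  7 12 11  9  6  4
S:     10  2  1 23  5 13 10 17 29 28 26 16  9
Maximum is 29 (e.g. 2 + 3 + 5 + 7 + 12).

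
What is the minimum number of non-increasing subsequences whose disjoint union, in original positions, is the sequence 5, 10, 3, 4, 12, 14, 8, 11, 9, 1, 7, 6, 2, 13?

Place each on the leftmost legal pile:
5 → new pile 1 (tops now [5])
10 → new pile 2 (tops now [5, 10])
3 → pile 1 (tops now [3, 10])
4 → pile 2 (tops now [3, 4])
12 → new pile 3 (tops now [3, 4, 12])
14 → new pile 4 (tops now [3, 4, 12, 14])
8 → pile 3 (tops now [3, 4, 8, 14])
11 → pile 4 (tops now [3, 4, 8, 11])
9 → pile 4 (tops now [3, 4, 8, 9])
1 → pile 1 (tops now [1, 4, 8, 9])
7 → pile 3 (tops now [1, 4, 7, 9])
6 → pile 3 (tops now [1, 4, 6, 9])
2 → pile 2 (tops now [1, 2, 6, 9])
13 → new pile 5 (tops now [1, 2, 6, 9, 13])
Five piles.

5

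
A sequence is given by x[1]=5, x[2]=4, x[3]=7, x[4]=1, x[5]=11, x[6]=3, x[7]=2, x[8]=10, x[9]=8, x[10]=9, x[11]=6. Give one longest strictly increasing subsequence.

5, 7, 8, 9

Patience tails give the LIS length; then backtrack through the dp parents:
5 → extends → [5]
4 → replaces 5 → [4]
7 → extends → [4, 7]
1 → replaces 4 → [1, 7]
11 → extends → [1, 7, 11]
3 → replaces 7 → [1, 3, 11]
2 → replaces 3 → [1, 2, 11]
10 → replaces 11 → [1, 2, 10]
8 → replaces 10 → [1, 2, 8]
9 → extends → [1, 2, 8, 9]
6 → replaces 8 → [1, 2, 6, 9]
Length 4; one witness is 5, 7, 8, 9.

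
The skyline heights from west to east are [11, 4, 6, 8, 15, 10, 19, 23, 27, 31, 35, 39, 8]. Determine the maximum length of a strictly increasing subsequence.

10

Track the smallest tail for each achievable length (strict):
11 → extends → [11]
4 → replaces 11 → [4]
6 → extends → [4, 6]
8 → extends → [4, 6, 8]
15 → extends → [4, 6, 8, 15]
10 → replaces 15 → [4, 6, 8, 10]
19 → extends → [4, 6, 8, 10, 19]
23 → extends → [4, 6, 8, 10, 19, 23]
27 → extends → [4, 6, 8, 10, 19, 23, 27]
31 → extends → [4, 6, 8, 10, 19, 23, 27, 31]
35 → extends → [4, 6, 8, 10, 19, 23, 27, 31, 35]
39 → extends → [4, 6, 8, 10, 19, 23, 27, 31, 35, 39]
8 → already a tail → [4, 6, 8, 10, 19, 23, 27, 31, 35, 39]
Ten tails, so the longest strictly increasing subsequence has length 10 (e.g. 4, 6, 8, 15, 19, 23, 27, 31, 35, 39).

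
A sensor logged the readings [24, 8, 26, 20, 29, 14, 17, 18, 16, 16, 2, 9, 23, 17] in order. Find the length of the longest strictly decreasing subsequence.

Negate each value so 'decreasing' becomes 'increasing', then run patience tails on the negated sequence:
-24 → extends → [-24]
-8 → extends → [-24, -8]
-26 → replaces -24 → [-26, -8]
-20 → replaces -8 → [-26, -20]
-29 → replaces -26 → [-29, -20]
-14 → extends → [-29, -20, -14]
-17 → replaces -14 → [-29, -20, -17]
-18 → replaces -17 → [-29, -20, -18]
-16 → extends → [-29, -20, -18, -16]
-16 → already a tail → [-29, -20, -18, -16]
-2 → extends → [-29, -20, -18, -16, -2]
-9 → replaces -2 → [-29, -20, -18, -16, -9]
-23 → replaces -20 → [-29, -23, -18, -16, -9]
-17 → replaces -16 → [-29, -23, -18, -17, -9]
Five tails, so the longest strictly decreasing subsequence of the original has length 5.

5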